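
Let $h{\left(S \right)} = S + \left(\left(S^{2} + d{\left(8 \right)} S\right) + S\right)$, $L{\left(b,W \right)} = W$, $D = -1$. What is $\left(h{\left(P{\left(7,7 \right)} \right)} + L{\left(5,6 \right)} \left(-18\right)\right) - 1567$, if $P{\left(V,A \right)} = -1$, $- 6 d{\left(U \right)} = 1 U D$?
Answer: $- \frac{5032}{3} \approx -1677.3$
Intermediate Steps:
$d{\left(U \right)} = \frac{U}{6}$ ($d{\left(U \right)} = - \frac{1 U \left(-1\right)}{6} = - \frac{U \left(-1\right)}{6} = - \frac{\left(-1\right) U}{6} = \frac{U}{6}$)
$h{\left(S \right)} = S^{2} + \frac{10 S}{3}$ ($h{\left(S \right)} = S + \left(\left(S^{2} + \frac{1}{6} \cdot 8 S\right) + S\right) = S + \left(\left(S^{2} + \frac{4 S}{3}\right) + S\right) = S + \left(S^{2} + \frac{7 S}{3}\right) = S^{2} + \frac{10 S}{3}$)
$\left(h{\left(P{\left(7,7 \right)} \right)} + L{\left(5,6 \right)} \left(-18\right)\right) - 1567 = \left(\frac{1}{3} \left(-1\right) \left(10 + 3 \left(-1\right)\right) + 6 \left(-18\right)\right) - 1567 = \left(\frac{1}{3} \left(-1\right) \left(10 - 3\right) - 108\right) - 1567 = \left(\frac{1}{3} \left(-1\right) 7 - 108\right) - 1567 = \left(- \frac{7}{3} - 108\right) - 1567 = - \frac{331}{3} - 1567 = - \frac{5032}{3}$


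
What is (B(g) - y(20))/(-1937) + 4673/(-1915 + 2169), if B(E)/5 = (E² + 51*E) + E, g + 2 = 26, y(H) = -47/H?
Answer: 67345241/4919980 ≈ 13.688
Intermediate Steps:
g = 24 (g = -2 + 26 = 24)
B(E) = 5*E² + 260*E (B(E) = 5*((E² + 51*E) + E) = 5*(E² + 52*E) = 5*E² + 260*E)
(B(g) - y(20))/(-1937) + 4673/(-1915 + 2169) = (5*24*(52 + 24) - (-47)/20)/(-1937) + 4673/(-1915 + 2169) = (5*24*76 - (-47)/20)*(-1/1937) + 4673/254 = (9120 - 1*(-47/20))*(-1/1937) + 4673*(1/254) = (9120 + 47/20)*(-1/1937) + 4673/254 = (182447/20)*(-1/1937) + 4673/254 = -182447/38740 + 4673/254 = 67345241/4919980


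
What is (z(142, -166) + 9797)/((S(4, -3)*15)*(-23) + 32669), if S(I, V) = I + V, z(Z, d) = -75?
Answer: 4861/16162 ≈ 0.30077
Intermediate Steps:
(z(142, -166) + 9797)/((S(4, -3)*15)*(-23) + 32669) = (-75 + 9797)/(((4 - 3)*15)*(-23) + 32669) = 9722/((1*15)*(-23) + 32669) = 9722/(15*(-23) + 32669) = 9722/(-345 + 32669) = 9722/32324 = 9722*(1/32324) = 4861/16162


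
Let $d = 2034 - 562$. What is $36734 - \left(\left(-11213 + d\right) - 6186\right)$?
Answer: $52661$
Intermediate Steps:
$d = 1472$ ($d = 2034 - 562 = 1472$)
$36734 - \left(\left(-11213 + d\right) - 6186\right) = 36734 - \left(\left(-11213 + 1472\right) - 6186\right) = 36734 - \left(-9741 - 6186\right) = 36734 - -15927 = 36734 + 15927 = 52661$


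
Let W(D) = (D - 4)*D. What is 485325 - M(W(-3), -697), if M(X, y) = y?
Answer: 486022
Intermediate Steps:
W(D) = D*(-4 + D) (W(D) = (-4 + D)*D = D*(-4 + D))
485325 - M(W(-3), -697) = 485325 - 1*(-697) = 485325 + 697 = 486022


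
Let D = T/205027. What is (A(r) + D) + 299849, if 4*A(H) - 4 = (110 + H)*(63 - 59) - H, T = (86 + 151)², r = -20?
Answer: 61496879684/205027 ≈ 2.9995e+5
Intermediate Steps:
T = 56169 (T = 237² = 56169)
D = 56169/205027 ≈ 0.27396
A(H) = 111 + 3*H/4 (A(H) = 1 + ((110 + H)*(63 - 59) - H)/4 = 1 + ((110 + H)*4 - H)/4 = 1 + ((440 + 4*H) - H)/4 = 1 + (440 + 3*H)/4 = 1 + (110 + 3*H/4) = 111 + 3*H/4)
(A(r) + D) + 299849 = ((111 + (¾)*(-20)) + 56169/205027) + 299849 = ((111 - 15) + 56169/205027) + 299849 = (96 + 56169/205027) + 299849 = 19738761/205027 + 299849 = 61496879684/205027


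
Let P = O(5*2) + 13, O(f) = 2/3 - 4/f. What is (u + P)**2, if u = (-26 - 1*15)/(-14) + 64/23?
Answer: 8402105569/23328900 ≈ 360.16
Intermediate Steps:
O(f) = 2/3 - 4/f (O(f) = 2*(1/3) - 4/f = 2/3 - 4/f)
u = 1839/322 (u = (-26 - 15)*(-1/14) + 64*(1/23) = -41*(-1/14) + 64/23 = 41/14 + 64/23 = 1839/322 ≈ 5.7112)
P = 199/15 (P = (2/3 - 4/(5*2)) + 13 = (2/3 - 4/10) + 13 = (2/3 - 4*1/10) + 13 = (2/3 - 2/5) + 13 = 4/15 + 13 = 199/15 ≈ 13.267)
(u + P)**2 = (1839/322 + 199/15)**2 = (91663/4830)**2 = 8402105569/23328900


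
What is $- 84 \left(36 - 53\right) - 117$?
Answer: $1311$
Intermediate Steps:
$- 84 \left(36 - 53\right) - 117 = \left(-84\right) \left(-17\right) - 117 = 1428 - 117 = 1311$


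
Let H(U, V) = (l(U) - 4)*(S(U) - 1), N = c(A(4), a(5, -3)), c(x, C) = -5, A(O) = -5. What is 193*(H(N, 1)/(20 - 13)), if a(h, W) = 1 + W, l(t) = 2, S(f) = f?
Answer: 2316/7 ≈ 330.86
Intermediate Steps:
N = -5
H(U, V) = 2 - 2*U (H(U, V) = (2 - 4)*(U - 1) = -2*(-1 + U) = 2 - 2*U)
193*(H(N, 1)/(20 - 13)) = 193*((2 - 2*(-5))/(20 - 13)) = 193*((2 + 10)/7) = 193*(12*(⅐)) = 193*(12/7) = 2316/7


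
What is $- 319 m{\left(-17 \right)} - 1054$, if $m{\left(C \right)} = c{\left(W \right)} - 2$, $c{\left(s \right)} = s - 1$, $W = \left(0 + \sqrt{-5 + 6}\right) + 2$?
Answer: $-1054$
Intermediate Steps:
$W = 3$ ($W = \left(0 + \sqrt{1}\right) + 2 = \left(0 + 1\right) + 2 = 1 + 2 = 3$)
$c{\left(s \right)} = -1 + s$
$m{\left(C \right)} = 0$ ($m{\left(C \right)} = \left(-1 + 3\right) - 2 = 2 - 2 = 0$)
$- 319 m{\left(-17 \right)} - 1054 = \left(-319\right) 0 - 1054 = 0 - 1054 = -1054$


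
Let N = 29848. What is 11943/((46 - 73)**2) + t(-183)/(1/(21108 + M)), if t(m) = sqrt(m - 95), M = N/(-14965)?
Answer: 1327/81 + 7703692*I*sqrt(278)/365 ≈ 16.383 + 3.5191e+5*I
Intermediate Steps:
M = -728/365 (M = 29848/(-14965) = 29848*(-1/14965) = -728/365 ≈ -1.9945)
t(m) = sqrt(-95 + m)
11943/((46 - 73)**2) + t(-183)/(1/(21108 + M)) = 11943/((46 - 73)**2) + sqrt(-95 - 183)/(1/(21108 - 728/365)) = 11943/((-27)**2) + sqrt(-278)/(1/(7703692/365)) = 11943/729 + (I*sqrt(278))/(365/7703692) = 11943*(1/729) + (I*sqrt(278))*(7703692/365) = 1327/81 + 7703692*I*sqrt(278)/365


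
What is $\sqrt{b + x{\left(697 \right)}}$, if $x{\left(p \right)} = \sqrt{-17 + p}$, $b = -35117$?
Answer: $\sqrt{-35117 + 2 \sqrt{170}} \approx 187.33 i$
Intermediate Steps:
$\sqrt{b + x{\left(697 \right)}} = \sqrt{-35117 + \sqrt{-17 + 697}} = \sqrt{-35117 + \sqrt{680}} = \sqrt{-35117 + 2 \sqrt{170}}$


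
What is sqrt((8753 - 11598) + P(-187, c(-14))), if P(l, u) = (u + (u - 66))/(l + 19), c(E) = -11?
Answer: I*sqrt(1254414)/21 ≈ 53.334*I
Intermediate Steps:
P(l, u) = (-66 + 2*u)/(19 + l) (P(l, u) = (u + (-66 + u))/(19 + l) = (-66 + 2*u)/(19 + l))
sqrt((8753 - 11598) + P(-187, c(-14))) = sqrt((8753 - 11598) + 2*(-33 - 11)/(19 - 187)) = sqrt(-2845 + 2*(-44)/(-168)) = sqrt(-2845 + 2*(-1/168)*(-44)) = sqrt(-2845 + 11/21) = sqrt(-59734/21) = I*sqrt(1254414)/21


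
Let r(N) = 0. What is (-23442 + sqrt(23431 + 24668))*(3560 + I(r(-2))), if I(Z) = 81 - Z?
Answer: -85352322 + 3641*sqrt(48099) ≈ -8.4554e+7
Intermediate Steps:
(-23442 + sqrt(23431 + 24668))*(3560 + I(r(-2))) = (-23442 + sqrt(23431 + 24668))*(3560 + (81 - 1*0)) = (-23442 + sqrt(48099))*(3560 + (81 + 0)) = (-23442 + sqrt(48099))*(3560 + 81) = (-23442 + sqrt(48099))*3641 = -85352322 + 3641*sqrt(48099)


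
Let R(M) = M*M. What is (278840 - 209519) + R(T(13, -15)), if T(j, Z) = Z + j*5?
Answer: 71821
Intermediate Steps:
T(j, Z) = Z + 5*j
R(M) = M²
(278840 - 209519) + R(T(13, -15)) = (278840 - 209519) + (-15 + 5*13)² = 69321 + (-15 + 65)² = 69321 + 50² = 69321 + 2500 = 71821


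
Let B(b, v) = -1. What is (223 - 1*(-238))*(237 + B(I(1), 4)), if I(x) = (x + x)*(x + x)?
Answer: 108796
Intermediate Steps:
I(x) = 4*x² (I(x) = (2*x)*(2*x) = 4*x²)
(223 - 1*(-238))*(237 + B(I(1), 4)) = (223 - 1*(-238))*(237 - 1) = (223 + 238)*236 = 461*236 = 108796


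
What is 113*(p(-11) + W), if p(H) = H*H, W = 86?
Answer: 23391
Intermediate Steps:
p(H) = H**2
113*(p(-11) + W) = 113*((-11)**2 + 86) = 113*(121 + 86) = 113*207 = 23391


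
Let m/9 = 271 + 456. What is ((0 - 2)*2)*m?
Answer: -26172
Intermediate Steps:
m = 6543 (m = 9*(271 + 456) = 9*727 = 6543)
((0 - 2)*2)*m = ((0 - 2)*2)*6543 = -2*2*6543 = -4*6543 = -26172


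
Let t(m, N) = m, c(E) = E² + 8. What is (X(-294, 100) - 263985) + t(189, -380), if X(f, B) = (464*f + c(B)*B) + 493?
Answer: 601081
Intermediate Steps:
c(E) = 8 + E²
X(f, B) = 493 + 464*f + B*(8 + B²) (X(f, B) = (464*f + (8 + B²)*B) + 493 = (464*f + B*(8 + B²)) + 493 = 493 + 464*f + B*(8 + B²))
(X(-294, 100) - 263985) + t(189, -380) = ((493 + 464*(-294) + 100*(8 + 100²)) - 263985) + 189 = ((493 - 136416 + 100*(8 + 10000)) - 263985) + 189 = ((493 - 136416 + 100*10008) - 263985) + 189 = ((493 - 136416 + 1000800) - 263985) + 189 = (864877 - 263985) + 189 = 600892 + 189 = 601081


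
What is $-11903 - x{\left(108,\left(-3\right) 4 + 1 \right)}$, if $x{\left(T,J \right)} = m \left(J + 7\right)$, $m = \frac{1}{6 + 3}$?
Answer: $- \frac{107123}{9} \approx -11903.0$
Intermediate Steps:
$m = \frac{1}{9} \approx 0.11111$
$x{\left(T,J \right)} = \frac{7}{9} + \frac{J}{9}$ ($x{\left(T,J \right)} = \frac{J + 7}{9} = \frac{7 + J}{9} = \frac{7}{9} + \frac{J}{9}$)
$-11903 - x{\left(108,\left(-3\right) 4 + 1 \right)} = -11903 - \left(\frac{7}{9} + \frac{\left(-3\right) 4 + 1}{9}\right) = -11903 - \left(\frac{7}{9} + \frac{-12 + 1}{9}\right) = -11903 - \left(\frac{7}{9} + \frac{1}{9} \left(-11\right)\right) = -11903 - \left(\frac{7}{9} - \frac{11}{9}\right) = -11903 - - \frac{4}{9} = -11903 + \frac{4}{9} = - \frac{107123}{9}$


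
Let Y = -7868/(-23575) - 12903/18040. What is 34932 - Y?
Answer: 6588247151/188600 ≈ 34932.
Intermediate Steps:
Y = -71951/188600 (Y = -7868*(-1/23575) - 12903*1/18040 = 7868/23575 - 1173/1640 = -71951/188600 ≈ -0.38150)
34932 - Y = 34932 - 1*(-71951/188600) = 34932 + 71951/188600 = 6588247151/188600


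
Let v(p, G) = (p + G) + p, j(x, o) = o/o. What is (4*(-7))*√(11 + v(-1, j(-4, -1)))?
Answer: -28*√10 ≈ -88.544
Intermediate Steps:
j(x, o) = 1
v(p, G) = G + 2*p (v(p, G) = (G + p) + p = G + 2*p)
(4*(-7))*√(11 + v(-1, j(-4, -1))) = (4*(-7))*√(11 + (1 + 2*(-1))) = -28*√(11 + (1 - 2)) = -28*√(11 - 1) = -28*√10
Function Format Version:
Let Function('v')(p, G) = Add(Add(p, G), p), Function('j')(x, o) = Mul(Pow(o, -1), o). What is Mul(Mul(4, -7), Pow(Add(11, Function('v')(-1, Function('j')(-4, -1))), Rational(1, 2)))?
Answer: Mul(-28, Pow(10, Rational(1, 2))) ≈ -88.544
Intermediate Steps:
Function('j')(x, o) = 1
Function('v')(p, G) = Add(G, Mul(2, p)) (Function('v')(p, G) = Add(Add(G, p), p) = Add(G, Mul(2, p)))
Mul(Mul(4, -7), Pow(Add(11, Function('v')(-1, Function('j')(-4, -1))), Rational(1, 2))) = Mul(Mul(4, -7), Pow(Add(11, Add(1, Mul(2, -1))), Rational(1, 2))) = Mul(-28, Pow(Add(11, Add(1, -2)), Rational(1, 2))) = Mul(-28, Pow(Add(11, -1), Rational(1, 2))) = Mul(-28, Pow(10, Rational(1, 2)))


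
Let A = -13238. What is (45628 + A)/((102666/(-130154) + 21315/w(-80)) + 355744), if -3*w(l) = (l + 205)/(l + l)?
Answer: 10539220150/142386136871 ≈ 0.074019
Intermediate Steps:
w(l) = -(205 + l)/(6*l) (w(l) = -(l + 205)/(3*(l + l)) = -(205 + l)/(3*(2*l)) = -(205 + l)*1/(2*l)/3 = -(205 + l)/(6*l))
(45628 + A)/((102666/(-130154) + 21315/w(-80)) + 355744) = (45628 - 13238)/((102666/(-130154) + 21315/(((1/6)*(-205 - 1*(-80))/(-80)))) + 355744) = 32390/((102666*(-1/130154) + 21315/(((1/6)*(-1/80)*(-205 + 80)))) + 355744) = 32390/((-51333/65077 + 21315/(((1/6)*(-1/80)*(-125)))) + 355744) = 32390/((-51333/65077 + 21315/(25/96)) + 355744) = 32390/((-51333/65077 + 21315*(96/25)) + 355744) = 32390/((-51333/65077 + 409248/5) + 355744) = 32390/(26632375431/325385 + 355744) = 32390/(142386136871/325385) = 32390*(325385/142386136871) = 10539220150/142386136871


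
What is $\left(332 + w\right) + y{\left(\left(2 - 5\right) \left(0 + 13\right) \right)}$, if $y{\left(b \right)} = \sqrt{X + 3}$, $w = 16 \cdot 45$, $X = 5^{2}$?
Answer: $1052 + 2 \sqrt{7} \approx 1057.3$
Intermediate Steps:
$X = 25$
$w = 720$
$y{\left(b \right)} = 2 \sqrt{7}$ ($y{\left(b \right)} = \sqrt{25 + 3} = \sqrt{28} = 2 \sqrt{7}$)
$\left(332 + w\right) + y{\left(\left(2 - 5\right) \left(0 + 13\right) \right)} = \left(332 + 720\right) + 2 \sqrt{7} = 1052 + 2 \sqrt{7}$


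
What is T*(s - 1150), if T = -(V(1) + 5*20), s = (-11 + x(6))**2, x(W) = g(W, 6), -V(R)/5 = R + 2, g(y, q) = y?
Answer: 95625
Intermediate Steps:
V(R) = -10 - 5*R (V(R) = -5*(R + 2) = -5*(2 + R) = -10 - 5*R)
x(W) = W
s = 25 (s = (-11 + 6)**2 = (-5)**2 = 25)
T = -85 (T = -((-10 - 5*1) + 5*20) = -((-10 - 5) + 100) = -(-15 + 100) = -1*85 = -85)
T*(s - 1150) = -85*(25 - 1150) = -85*(-1125) = 95625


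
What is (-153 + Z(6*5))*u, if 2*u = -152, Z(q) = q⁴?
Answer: -61548372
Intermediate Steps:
u = -76 (u = (½)*(-152) = -76)
(-153 + Z(6*5))*u = (-153 + (6*5)⁴)*(-76) = (-153 + 30⁴)*(-76) = (-153 + 810000)*(-76) = 809847*(-76) = -61548372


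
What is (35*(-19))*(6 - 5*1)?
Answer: -665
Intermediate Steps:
(35*(-19))*(6 - 5*1) = -665*(6 - 5) = -665*1 = -665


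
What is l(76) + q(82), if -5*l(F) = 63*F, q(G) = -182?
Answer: -5698/5 ≈ -1139.6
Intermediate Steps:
l(F) = -63*F/5
l(76) + q(82) = -63/5*76 - 182 = -4788/5 - 182 = -5698/5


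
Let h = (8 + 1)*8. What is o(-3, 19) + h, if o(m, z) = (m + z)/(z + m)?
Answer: 73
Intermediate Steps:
h = 72 (h = 9*8 = 72)
o(m, z) = 1 (o(m, z) = (m + z)/(m + z) = 1)
o(-3, 19) + h = 1 + 72 = 73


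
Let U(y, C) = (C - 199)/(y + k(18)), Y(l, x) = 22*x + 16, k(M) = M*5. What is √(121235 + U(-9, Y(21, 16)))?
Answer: 2*√2455051/9 ≈ 348.19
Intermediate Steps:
k(M) = 5*M
Y(l, x) = 16 + 22*x
U(y, C) = (-199 + C)/(90 + y) (U(y, C) = (C - 199)/(y + 5*18) = (-199 + C)/(y + 90) = (-199 + C)/(90 + y))
√(121235 + U(-9, Y(21, 16))) = √(121235 + (-199 + (16 + 22*16))/(90 - 9)) = √(121235 + (-199 + (16 + 352))/81) = √(121235 + (-199 + 368)/81) = √(121235 + (1/81)*169) = √(121235 + 169/81) = √(9820204/81) = 2*√2455051/9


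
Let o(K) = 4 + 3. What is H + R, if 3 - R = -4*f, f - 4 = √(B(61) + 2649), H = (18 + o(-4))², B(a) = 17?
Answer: 644 + 4*√2666 ≈ 850.53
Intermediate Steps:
o(K) = 7
H = 625 (H = (18 + 7)² = 25² = 625)
f = 4 + √2666 (f = 4 + √(17 + 2649) = 4 + √2666 ≈ 55.633)
R = 19 + 4*√2666 (R = 3 - (-4)*(4 + √2666) = 3 - (-16 - 4*√2666) = 3 + (16 + 4*√2666) = 19 + 4*√2666 ≈ 225.53)
H + R = 625 + (19 + 4*√2666) = 644 + 4*√2666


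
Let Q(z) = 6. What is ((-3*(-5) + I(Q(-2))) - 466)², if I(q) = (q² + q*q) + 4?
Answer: 140625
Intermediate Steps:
I(q) = 4 + 2*q² (I(q) = (q² + q²) + 4 = 2*q² + 4 = 4 + 2*q²)
((-3*(-5) + I(Q(-2))) - 466)² = ((-3*(-5) + (4 + 2*6²)) - 466)² = ((15 + (4 + 2*36)) - 466)² = ((15 + (4 + 72)) - 466)² = ((15 + 76) - 466)² = (91 - 466)² = (-375)² = 140625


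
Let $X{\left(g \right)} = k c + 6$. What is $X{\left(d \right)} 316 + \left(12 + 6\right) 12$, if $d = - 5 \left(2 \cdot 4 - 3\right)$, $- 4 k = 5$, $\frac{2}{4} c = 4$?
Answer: $-1048$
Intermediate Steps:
$c = 8$ ($c = 2 \cdot 4 = 8$)
$k = - \frac{5}{4}$ ($k = \left(- \frac{1}{4}\right) 5 = - \frac{5}{4} \approx -1.25$)
$d = -25$ ($d = - 5 \left(8 - 3\right) = \left(-5\right) 5 = -25$)
$X{\left(g \right)} = -4$ ($X{\left(g \right)} = \left(- \frac{5}{4}\right) 8 + 6 = -10 + 6 = -4$)
$X{\left(d \right)} 316 + \left(12 + 6\right) 12 = \left(-4\right) 316 + \left(12 + 6\right) 12 = -1264 + 18 \cdot 12 = -1264 + 216 = -1048$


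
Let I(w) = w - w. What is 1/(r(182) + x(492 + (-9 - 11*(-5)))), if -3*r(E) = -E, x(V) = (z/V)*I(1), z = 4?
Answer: 3/182 ≈ 0.016484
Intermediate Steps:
I(w) = 0
x(V) = 0 (x(V) = (4/V)*0 = 0)
r(E) = E/3 (r(E) = -(-1)*E/3 = E/3)
1/(r(182) + x(492 + (-9 - 11*(-5)))) = 1/((⅓)*182 + 0) = 1/(182/3 + 0) = 1/(182/3) = 3/182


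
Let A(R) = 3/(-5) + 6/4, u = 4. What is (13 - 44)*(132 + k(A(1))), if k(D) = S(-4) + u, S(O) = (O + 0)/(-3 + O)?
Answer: -29636/7 ≈ -4233.7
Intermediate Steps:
A(R) = 9/10 (A(R) = 3*(-⅕) + 6*(¼) = -⅗ + 3/2 = 9/10)
S(O) = O/(-3 + O)
k(D) = 32/7 (k(D) = -4/(-3 - 4) + 4 = -4/(-7) + 4 = -4*(-⅐) + 4 = 4/7 + 4 = 32/7)
(13 - 44)*(132 + k(A(1))) = (13 - 44)*(132 + 32/7) = -31*956/7 = -29636/7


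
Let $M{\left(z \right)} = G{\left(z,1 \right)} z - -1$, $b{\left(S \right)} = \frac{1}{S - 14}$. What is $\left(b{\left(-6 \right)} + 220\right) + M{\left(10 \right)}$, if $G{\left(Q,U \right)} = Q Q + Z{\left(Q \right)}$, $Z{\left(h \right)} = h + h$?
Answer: $\frac{28419}{20} \approx 1420.9$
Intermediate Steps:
$b{\left(S \right)} = \frac{1}{-14 + S}$
$Z{\left(h \right)} = 2 h$
$G{\left(Q,U \right)} = Q^{2} + 2 Q$ ($G{\left(Q,U \right)} = Q Q + 2 Q = Q^{2} + 2 Q$)
$M{\left(z \right)} = 1 + z^{2} \left(2 + z\right)$ ($M{\left(z \right)} = z \left(2 + z\right) z - -1 = z^{2} \left(2 + z\right) + 1 = 1 + z^{2} \left(2 + z\right)$)
$\left(b{\left(-6 \right)} + 220\right) + M{\left(10 \right)} = \left(\frac{1}{-14 - 6} + 220\right) + \left(1 + 10^{2} \left(2 + 10\right)\right) = \left(\frac{1}{-20} + 220\right) + \left(1 + 100 \cdot 12\right) = \left(- \frac{1}{20} + 220\right) + \left(1 + 1200\right) = \frac{4399}{20} + 1201 = \frac{28419}{20}$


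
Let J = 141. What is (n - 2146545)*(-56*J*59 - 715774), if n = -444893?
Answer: 3062141615444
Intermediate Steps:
(n - 2146545)*(-56*J*59 - 715774) = (-444893 - 2146545)*(-56*141*59 - 715774) = -2591438*(-7896*59 - 715774) = -2591438*(-465864 - 715774) = -2591438*(-1181638) = 3062141615444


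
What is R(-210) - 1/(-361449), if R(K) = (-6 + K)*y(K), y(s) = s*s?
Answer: -3443018594399/361449 ≈ -9.5256e+6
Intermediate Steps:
y(s) = s**2
R(K) = K**2*(-6 + K) (R(K) = (-6 + K)*K**2 = K**2*(-6 + K))
R(-210) - 1/(-361449) = (-210)**2*(-6 - 210) - 1/(-361449) = 44100*(-216) - 1*(-1/361449) = -9525600 + 1/361449 = -3443018594399/361449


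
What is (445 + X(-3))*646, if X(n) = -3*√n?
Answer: 287470 - 1938*I*√3 ≈ 2.8747e+5 - 3356.7*I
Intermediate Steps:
(445 + X(-3))*646 = (445 - 3*I*√3)*646 = 287470 - 1938*I*√3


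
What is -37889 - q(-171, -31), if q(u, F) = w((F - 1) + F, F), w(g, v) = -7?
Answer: -37882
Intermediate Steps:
q(u, F) = -7
-37889 - q(-171, -31) = -37889 - 1*(-7) = -37889 + 7 = -37882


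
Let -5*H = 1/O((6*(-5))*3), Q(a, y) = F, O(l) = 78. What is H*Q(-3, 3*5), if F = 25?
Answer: -5/78 ≈ -0.064103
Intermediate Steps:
Q(a, y) = 25
H = -1/390 (H = -⅕/78 = -⅕*1/78 = -1/390 ≈ -0.0025641)
H*Q(-3, 3*5) = -1/390*25 = -5/78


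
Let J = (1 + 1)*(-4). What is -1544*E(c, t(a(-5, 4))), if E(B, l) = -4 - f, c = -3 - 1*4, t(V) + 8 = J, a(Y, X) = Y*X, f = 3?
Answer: 10808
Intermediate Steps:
a(Y, X) = X*Y
J = -8 (J = 2*(-4) = -8)
t(V) = -16 (t(V) = -8 - 8 = -16)
c = -7 (c = -3 - 4 = -7)
E(B, l) = -7 (E(B, l) = -4 - 1*3 = -4 - 3 = -7)
-1544*E(c, t(a(-5, 4))) = -1544*(-7) = 10808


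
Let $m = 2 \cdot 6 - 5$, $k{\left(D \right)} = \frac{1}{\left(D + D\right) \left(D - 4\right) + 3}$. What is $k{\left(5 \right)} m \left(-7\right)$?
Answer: $- \frac{49}{13} \approx -3.7692$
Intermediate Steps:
$k{\left(D \right)} = \frac{1}{3 + 2 D \left(-4 + D\right)}$ ($k{\left(D \right)} = \frac{1}{2 D \left(-4 + D\right) + 3} = \frac{1}{3 + 2 D \left(-4 + D\right)}$)
$m = 7$ ($m = 12 - 5 = 7$)
$k{\left(5 \right)} m \left(-7\right) = \frac{1}{3 - 40 + 2 \cdot 5^{2}} \cdot 7 \left(-7\right) = \frac{1}{3 - 40 + 2 \cdot 25} \cdot 7 \left(-7\right) = \frac{1}{3 - 40 + 50} \cdot 7 \left(-7\right) = \frac{1}{13} \cdot 7 \left(-7\right) = \frac{7}{13} \left(-7\right) = - \frac{49}{13}$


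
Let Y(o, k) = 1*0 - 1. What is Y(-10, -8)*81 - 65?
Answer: -146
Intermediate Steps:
Y(o, k) = -1 (Y(o, k) = 0 - 1 = -1)
Y(-10, -8)*81 - 65 = -1*81 - 65 = -81 - 65 = -146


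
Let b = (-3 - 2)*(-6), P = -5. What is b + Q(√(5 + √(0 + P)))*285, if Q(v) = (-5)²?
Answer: 7155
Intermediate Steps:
Q(v) = 25
b = 30 (b = -5*(-6) = 30)
b + Q(√(5 + √(0 + P)))*285 = 30 + 25*285 = 30 + 7125 = 7155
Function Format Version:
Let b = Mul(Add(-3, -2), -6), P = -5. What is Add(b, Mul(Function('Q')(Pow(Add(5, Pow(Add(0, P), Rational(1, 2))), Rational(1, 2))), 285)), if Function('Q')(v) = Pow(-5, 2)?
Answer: 7155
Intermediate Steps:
Function('Q')(v) = 25
b = 30 (b = Mul(-5, -6) = 30)
Add(b, Mul(Function('Q')(Pow(Add(5, Pow(Add(0, P), Rational(1, 2))), Rational(1, 2))), 285)) = Add(30, Mul(25, 285)) = Add(30, 7125) = 7155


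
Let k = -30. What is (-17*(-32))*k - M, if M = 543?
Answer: -16863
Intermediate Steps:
(-17*(-32))*k - M = -17*(-32)*(-30) - 1*543 = 544*(-30) - 543 = -16320 - 543 = -16863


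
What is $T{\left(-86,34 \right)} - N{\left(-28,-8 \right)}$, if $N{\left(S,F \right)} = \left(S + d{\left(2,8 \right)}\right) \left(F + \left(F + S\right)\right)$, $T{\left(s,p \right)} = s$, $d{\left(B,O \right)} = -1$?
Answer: $-1362$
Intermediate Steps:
$N{\left(S,F \right)} = \left(-1 + S\right) \left(S + 2 F\right)$ ($N{\left(S,F \right)} = \left(S - 1\right) \left(F + \left(F + S\right)\right) = \left(-1 + S\right) \left(S + 2 F\right)$)
$T{\left(-86,34 \right)} - N{\left(-28,-8 \right)} = -86 - \left(\left(-28\right)^{2} - -28 - -16 + 2 \left(-8\right) \left(-28\right)\right) = -86 - \left(784 + 28 + 16 + 448\right) = -86 - 1276 = -1362$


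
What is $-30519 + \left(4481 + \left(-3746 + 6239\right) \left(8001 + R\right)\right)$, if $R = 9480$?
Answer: $43554095$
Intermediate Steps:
$-30519 + \left(4481 + \left(-3746 + 6239\right) \left(8001 + R\right)\right) = -30519 + \left(4481 + \left(-3746 + 6239\right) \left(8001 + 9480\right)\right) = -30519 + \left(4481 + 2493 \cdot 17481\right) = -30519 + \left(4481 + 43580133\right) = -30519 + 43584614 = 43554095$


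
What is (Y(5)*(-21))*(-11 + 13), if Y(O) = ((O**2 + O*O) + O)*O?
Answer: -11550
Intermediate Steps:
Y(O) = O*(O + 2*O**2) (Y(O) = ((O**2 + O**2) + O)*O = (2*O**2 + O)*O = (O + 2*O**2)*O = O*(O + 2*O**2))
(Y(5)*(-21))*(-11 + 13) = ((5**2*(1 + 2*5))*(-21))*(-11 + 13) = ((25*(1 + 10))*(-21))*2 = ((25*11)*(-21))*2 = (275*(-21))*2 = -5775*2 = -11550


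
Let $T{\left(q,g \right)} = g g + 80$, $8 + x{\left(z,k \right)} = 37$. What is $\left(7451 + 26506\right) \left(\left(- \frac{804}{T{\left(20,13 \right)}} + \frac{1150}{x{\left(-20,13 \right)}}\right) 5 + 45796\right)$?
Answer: $\frac{3757999525434}{2407} \approx 1.5613 \cdot 10^{9}$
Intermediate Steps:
$x{\left(z,k \right)} = 29$ ($x{\left(z,k \right)} = -8 + 37 = 29$)
$T{\left(q,g \right)} = 80 + g^{2}$ ($T{\left(q,g \right)} = g^{2} + 80 = 80 + g^{2}$)
$\left(7451 + 26506\right) \left(\left(- \frac{804}{T{\left(20,13 \right)}} + \frac{1150}{x{\left(-20,13 \right)}}\right) 5 + 45796\right) = \left(7451 + 26506\right) \left(\left(- \frac{804}{80 + 13^{2}} + \frac{1150}{29}\right) 5 + 45796\right) = 33957 \left(\left(- \frac{804}{80 + 169} + 1150 \cdot \frac{1}{29}\right) 5 + 45796\right) = 33957 \left(\left(- \frac{804}{249} + \frac{1150}{29}\right) 5 + 45796\right) = 33957 \left(\left(\left(-804\right) \frac{1}{249} + \frac{1150}{29}\right) 5 + 45796\right) = 33957 \left(\left(- \frac{268}{83} + \frac{1150}{29}\right) 5 + 45796\right) = 33957 \left(\frac{87678}{2407} \cdot 5 + 45796\right) = 33957 \left(\frac{438390}{2407} + 45796\right) = 33957 \cdot \frac{110669362}{2407} = \frac{3757999525434}{2407}$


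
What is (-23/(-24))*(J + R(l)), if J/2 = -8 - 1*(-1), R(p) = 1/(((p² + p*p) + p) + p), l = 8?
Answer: -46345/3456 ≈ -13.410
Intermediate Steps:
R(p) = 1/(2*p + 2*p²) (R(p) = 1/(((p² + p²) + p) + p) = 1/((2*p² + p) + p) = 1/((p + 2*p²) + p) = 1/(2*p + 2*p²))
J = -14 (J = 2*(-8 - 1*(-1)) = 2*(-8 + 1) = 2*(-7) = -14)
(-23/(-24))*(J + R(l)) = (-23/(-24))*(-14 + (½)/(8*(1 + 8))) = (-23*(-1/24))*(-14 + (½)*(⅛)/9) = 23*(-14 + (½)*(⅛)*(⅑))/24 = 23*(-14 + 1/144)/24 = (23/24)*(-2015/144) = -46345/3456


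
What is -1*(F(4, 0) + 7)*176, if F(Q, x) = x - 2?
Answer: -880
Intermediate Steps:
F(Q, x) = -2 + x
-1*(F(4, 0) + 7)*176 = -1*((-2 + 0) + 7)*176 = -1*(-2 + 7)*176 = -1*5*176 = -5*176 = -1*880 = -880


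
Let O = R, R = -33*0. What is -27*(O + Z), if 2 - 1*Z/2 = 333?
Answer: 17874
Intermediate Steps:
Z = -662 (Z = 4 - 2*333 = 4 - 666 = -662)
R = 0
O = 0
-27*(O + Z) = -27*(0 - 662) = -27*(-662) = 17874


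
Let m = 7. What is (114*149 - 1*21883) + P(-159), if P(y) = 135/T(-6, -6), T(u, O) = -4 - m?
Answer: -54002/11 ≈ -4909.3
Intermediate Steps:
T(u, O) = -11 (T(u, O) = -4 - 1*7 = -4 - 7 = -11)
P(y) = -135/11 (P(y) = 135/(-11) = 135*(-1/11) = -135/11)
(114*149 - 1*21883) + P(-159) = (114*149 - 1*21883) - 135/11 = (16986 - 21883) - 135/11 = -4897 - 135/11 = -54002/11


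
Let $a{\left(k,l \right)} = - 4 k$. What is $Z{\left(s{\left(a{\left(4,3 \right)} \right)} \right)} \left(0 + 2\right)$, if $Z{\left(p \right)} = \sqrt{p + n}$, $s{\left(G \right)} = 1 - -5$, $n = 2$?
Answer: $4 \sqrt{2} \approx 5.6569$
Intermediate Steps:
$s{\left(G \right)} = 6$ ($s{\left(G \right)} = 1 + 5 = 6$)
$Z{\left(p \right)} = \sqrt{2 + p}$ ($Z{\left(p \right)} = \sqrt{p + 2} = \sqrt{2 + p}$)
$Z{\left(s{\left(a{\left(4,3 \right)} \right)} \right)} \left(0 + 2\right) = \sqrt{2 + 6} \left(0 + 2\right) = \sqrt{8} \cdot 2 = 2 \sqrt{2} \cdot 2 = 4 \sqrt{2}$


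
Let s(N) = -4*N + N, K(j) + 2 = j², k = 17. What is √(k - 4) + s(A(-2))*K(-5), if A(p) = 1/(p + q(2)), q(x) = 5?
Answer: -23 + √13 ≈ -19.394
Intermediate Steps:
K(j) = -2 + j²
A(p) = 1/(5 + p) (A(p) = 1/(p + 5) = 1/(5 + p))
s(N) = -3*N
√(k - 4) + s(A(-2))*K(-5) = √(17 - 4) + (-3/(5 - 2))*(-2 + (-5)²) = √13 + (-3/3)*(-2 + 25) = √13 - 3*⅓*23 = √13 - 1*23 = √13 - 23 = -23 + √13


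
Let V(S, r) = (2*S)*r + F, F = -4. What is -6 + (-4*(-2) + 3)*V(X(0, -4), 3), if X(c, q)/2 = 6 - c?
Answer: 742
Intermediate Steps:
X(c, q) = 12 - 2*c (X(c, q) = 2*(6 - c) = 12 - 2*c)
V(S, r) = -4 + 2*S*r (V(S, r) = (2*S)*r - 4 = 2*S*r - 4 = -4 + 2*S*r)
-6 + (-4*(-2) + 3)*V(X(0, -4), 3) = -6 + (-4*(-2) + 3)*(-4 + 2*(12 - 2*0)*3) = -6 + (8 + 3)*(-4 + 2*(12 + 0)*3) = -6 + 11*(-4 + 2*12*3) = -6 + 11*(-4 + 72) = -6 + 11*68 = -6 + 748 = 742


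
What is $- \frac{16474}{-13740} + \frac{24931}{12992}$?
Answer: $\frac{139145537}{44627520} \approx 3.1179$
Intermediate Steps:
$- \frac{16474}{-13740} + \frac{24931}{12992} = \left(-16474\right) \left(- \frac{1}{13740}\right) + 24931 \cdot \frac{1}{12992} = \frac{8237}{6870} + \frac{24931}{12992} = \frac{139145537}{44627520}$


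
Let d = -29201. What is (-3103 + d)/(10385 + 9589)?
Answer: -5384/3329 ≈ -1.6173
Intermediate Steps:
(-3103 + d)/(10385 + 9589) = (-3103 - 29201)/(10385 + 9589) = -32304/19974 = -32304*1/19974 = -5384/3329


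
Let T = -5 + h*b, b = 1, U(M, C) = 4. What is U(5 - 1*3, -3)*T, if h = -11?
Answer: -64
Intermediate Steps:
T = -16 (T = -5 - 11*1 = -5 - 11 = -16)
U(5 - 1*3, -3)*T = 4*(-16) = -64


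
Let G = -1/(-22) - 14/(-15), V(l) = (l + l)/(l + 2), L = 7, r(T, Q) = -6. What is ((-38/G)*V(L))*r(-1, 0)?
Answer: 6160/17 ≈ 362.35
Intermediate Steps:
V(l) = 2*l/(2 + l) (V(l) = (2*l)/(2 + l) = 2*l/(2 + l))
G = 323/330 (G = -1*(-1/22) - 14*(-1/15) = 1/22 + 14/15 = 323/330 ≈ 0.97879)
((-38/G)*V(L))*r(-1, 0) = ((-38/323/330)*(2*7/(2 + 7)))*(-6) = ((-38*330/323)*(2*7/9))*(-6) = -1320*7/(17*9)*(-6) = -660/17*14/9*(-6) = -3080/51*(-6) = 6160/17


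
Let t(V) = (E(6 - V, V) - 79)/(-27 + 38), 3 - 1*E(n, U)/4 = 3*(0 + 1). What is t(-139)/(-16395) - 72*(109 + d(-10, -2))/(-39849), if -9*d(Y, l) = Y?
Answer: 477641077/2395522635 ≈ 0.19939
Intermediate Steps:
d(Y, l) = -Y/9
E(n, U) = 0 (E(n, U) = 12 - 12*(0 + 1) = 12 - 12 = 0)
t(V) = -79/11 (t(V) = (0 - 79)/(-27 + 38) = -79/11)
t(-139)/(-16395) - 72*(109 + d(-10, -2))/(-39849) = -79/11/(-16395) - 72*(109 - ⅑*(-10))/(-39849) = -79/11*(-1/16395) - 72*(109 + 10/9)*(-1/39849) = 79/180345 - 72*991/9*(-1/39849) = 79/180345 - 7928*(-1/39849) = 79/180345 + 7928/39849 = 477641077/2395522635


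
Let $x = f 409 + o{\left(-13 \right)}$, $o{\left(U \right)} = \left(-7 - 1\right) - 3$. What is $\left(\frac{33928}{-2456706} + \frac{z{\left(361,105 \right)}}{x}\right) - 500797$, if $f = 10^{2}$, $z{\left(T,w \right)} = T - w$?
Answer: $- \frac{25153093509958777}{50226125817} \approx -5.008 \cdot 10^{5}$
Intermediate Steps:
$o{\left(U \right)} = -11$ ($o{\left(U \right)} = -8 - 3 = -11$)
$f = 100$
$x = 40889$ ($x = 100 \cdot 409 - 11 = 40900 - 11 = 40889$)
$\left(\frac{33928}{-2456706} + \frac{z{\left(361,105 \right)}}{x}\right) - 500797 = \left(\frac{33928}{-2456706} + \frac{361 - 105}{40889}\right) - 500797 = \left(33928 \left(- \frac{1}{2456706}\right) + \left(361 - 105\right) \frac{1}{40889}\right) - 500797 = \left(- \frac{16964}{1228353} + 256 \cdot \frac{1}{40889}\right) - 500797 = \left(- \frac{16964}{1228353} + \frac{256}{40889}\right) - 500797 = - \frac{379182628}{50226125817} - 500797 = - \frac{25153093509958777}{50226125817}$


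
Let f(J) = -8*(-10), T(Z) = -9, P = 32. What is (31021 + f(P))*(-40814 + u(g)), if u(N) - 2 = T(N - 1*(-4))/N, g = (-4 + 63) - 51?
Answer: -10154632005/8 ≈ -1.2693e+9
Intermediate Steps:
g = 8 (g = 59 - 51 = 8)
u(N) = 2 - 9/N
f(J) = 80
(31021 + f(P))*(-40814 + u(g)) = (31021 + 80)*(-40814 + (2 - 9/8)) = 31101*(-40814 + (2 - 9*⅛)) = 31101*(-40814 + (2 - 9/8)) = 31101*(-40814 + 7/8) = 31101*(-326505/8) = -10154632005/8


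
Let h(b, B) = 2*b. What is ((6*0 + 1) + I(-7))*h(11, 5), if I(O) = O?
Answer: -132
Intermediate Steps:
((6*0 + 1) + I(-7))*h(11, 5) = ((6*0 + 1) - 7)*(2*11) = ((0 + 1) - 7)*22 = (1 - 7)*22 = -6*22 = -132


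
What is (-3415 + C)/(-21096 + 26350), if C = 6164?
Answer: 2749/5254 ≈ 0.52322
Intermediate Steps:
(-3415 + C)/(-21096 + 26350) = (-3415 + 6164)/(-21096 + 26350) = 2749/5254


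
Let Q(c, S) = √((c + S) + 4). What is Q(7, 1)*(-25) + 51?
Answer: 51 - 50*√3 ≈ -35.603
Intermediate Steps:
Q(c, S) = √(4 + S + c) (Q(c, S) = √((S + c) + 4) = √(4 + S + c))
Q(7, 1)*(-25) + 51 = √(4 + 1 + 7)*(-25) + 51 = √12*(-25) + 51 = (2*√3)*(-25) + 51 = -50*√3 + 51 = 51 - 50*√3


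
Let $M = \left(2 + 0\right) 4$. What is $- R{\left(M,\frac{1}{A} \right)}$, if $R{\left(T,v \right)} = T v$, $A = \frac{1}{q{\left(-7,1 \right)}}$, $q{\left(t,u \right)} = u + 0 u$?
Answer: $-8$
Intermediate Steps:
$q{\left(t,u \right)} = u$ ($q{\left(t,u \right)} = u + 0 = u$)
$M = 8$ ($M = 2 \cdot 4 = 8$)
$A = 1$ ($A = 1^{-1} = 1$)
$- R{\left(M,\frac{1}{A} \right)} = - \frac{8}{1} = - 8 \cdot 1 = \left(-1\right) 8 = -8$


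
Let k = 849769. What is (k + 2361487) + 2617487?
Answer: 5828743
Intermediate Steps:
(k + 2361487) + 2617487 = (849769 + 2361487) + 2617487 = 3211256 + 2617487 = 5828743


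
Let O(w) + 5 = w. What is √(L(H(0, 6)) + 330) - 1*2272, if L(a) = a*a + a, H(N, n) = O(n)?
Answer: -2272 + 2*√83 ≈ -2253.8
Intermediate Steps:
O(w) = -5 + w
H(N, n) = -5 + n
L(a) = a + a² (L(a) = a² + a = a + a²)
√(L(H(0, 6)) + 330) - 1*2272 = √((-5 + 6)*(1 + (-5 + 6)) + 330) - 1*2272 = √(1*(1 + 1) + 330) - 2272 = √(1*2 + 330) - 2272 = √(2 + 330) - 2272 = √332 - 2272 = 2*√83 - 2272 = -2272 + 2*√83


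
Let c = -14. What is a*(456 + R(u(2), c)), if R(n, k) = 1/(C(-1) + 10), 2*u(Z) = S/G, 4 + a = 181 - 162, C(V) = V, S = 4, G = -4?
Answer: 20525/3 ≈ 6841.7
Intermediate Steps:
a = 15 (a = -4 + (181 - 162) = -4 + 19 = 15)
u(Z) = -½ (u(Z) = (4/(-4))/2 = (4*(-¼))/2 = (½)*(-1) = -½)
R(n, k) = ⅑ (R(n, k) = 1/(-1 + 10) = 1/9 = ⅑)
a*(456 + R(u(2), c)) = 15*(456 + ⅑) = 15*(4105/9) = 20525/3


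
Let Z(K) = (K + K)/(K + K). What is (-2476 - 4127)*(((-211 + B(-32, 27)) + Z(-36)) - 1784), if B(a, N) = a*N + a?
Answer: 19082670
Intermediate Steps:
B(a, N) = a + N*a (B(a, N) = N*a + a = a + N*a)
Z(K) = 1 (Z(K) = (2*K)/((2*K)) = (2*K)*(1/(2*K)) = 1)
(-2476 - 4127)*(((-211 + B(-32, 27)) + Z(-36)) - 1784) = (-2476 - 4127)*(((-211 - 32*(1 + 27)) + 1) - 1784) = -6603*(((-211 - 32*28) + 1) - 1784) = -6603*(((-211 - 896) + 1) - 1784) = -6603*((-1107 + 1) - 1784) = -6603*(-1106 - 1784) = -6603*(-2890) = 19082670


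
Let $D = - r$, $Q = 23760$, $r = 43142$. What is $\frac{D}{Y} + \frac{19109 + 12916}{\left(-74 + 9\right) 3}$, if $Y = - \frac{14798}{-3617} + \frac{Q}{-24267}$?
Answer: $- \frac{8301792289984}{591853483} \approx -14027.0$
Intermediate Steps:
$D = -43142$ ($D = \left(-1\right) 43142 = -43142$)
$Y = \frac{91054382}{29257913}$ ($Y = - \frac{14798}{-3617} + \frac{23760}{-24267} = \left(-14798\right) \left(- \frac{1}{3617}\right) + 23760 \left(- \frac{1}{24267}\right) = \frac{14798}{3617} - \frac{7920}{8089} = \frac{91054382}{29257913} \approx 3.1121$)
$\frac{D}{Y} + \frac{19109 + 12916}{\left(-74 + 9\right) 3} = - \frac{43142}{\frac{91054382}{29257913}} + \frac{19109 + 12916}{\left(-74 + 9\right) 3} = \left(-43142\right) \frac{29257913}{91054382} + \frac{32025}{\left(-65\right) 3} = - \frac{631122441323}{45527191} + \frac{32025}{-195} = - \frac{631122441323}{45527191} + 32025 \left(- \frac{1}{195}\right) = - \frac{631122441323}{45527191} - \frac{2135}{13} = - \frac{8301792289984}{591853483}$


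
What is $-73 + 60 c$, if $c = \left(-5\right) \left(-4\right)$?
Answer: $1127$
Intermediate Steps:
$c = 20$
$-73 + 60 c = -73 + 60 \cdot 20 = -73 + 1200 = 1127$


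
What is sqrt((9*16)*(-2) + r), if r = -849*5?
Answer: I*sqrt(4533) ≈ 67.328*I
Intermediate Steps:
r = -4245
sqrt((9*16)*(-2) + r) = sqrt((9*16)*(-2) - 4245) = sqrt(144*(-2) - 4245) = sqrt(-288 - 4245) = sqrt(-4533) = I*sqrt(4533)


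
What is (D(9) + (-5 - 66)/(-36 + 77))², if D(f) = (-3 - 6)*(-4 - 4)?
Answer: 8300161/1681 ≈ 4937.6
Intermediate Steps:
D(f) = 72 (D(f) = -9*(-8) = 72)
(D(9) + (-5 - 66)/(-36 + 77))² = (72 + (-5 - 66)/(-36 + 77))² = (72 - 71/41)² = (2881/41)² = 8300161/1681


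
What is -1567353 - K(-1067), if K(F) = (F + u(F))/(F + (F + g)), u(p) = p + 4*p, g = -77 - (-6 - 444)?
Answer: -920038345/587 ≈ -1.5674e+6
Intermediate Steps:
g = 373 (g = -77 - 1*(-450) = -77 + 450 = 373)
u(p) = 5*p
K(F) = 6*F/(373 + 2*F) (K(F) = (F + 5*F)/(F + (F + 373)) = (6*F)/(F + (373 + F)) = (6*F)/(373 + 2*F) = 6*F/(373 + 2*F))
-1567353 - K(-1067) = -1567353 - 6*(-1067)/(373 + 2*(-1067)) = -1567353 - 6*(-1067)/(373 - 2134) = -1567353 - 6*(-1067)/(-1761) = -1567353 - 6*(-1067)*(-1)/1761 = -1567353 - 1*2134/587 = -1567353 - 2134/587 = -920038345/587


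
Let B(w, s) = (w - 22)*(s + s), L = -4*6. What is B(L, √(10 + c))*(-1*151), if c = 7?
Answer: 13892*√17 ≈ 57278.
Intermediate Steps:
L = -24
B(w, s) = 2*s*(-22 + w) (B(w, s) = (-22 + w)*(2*s) = 2*s*(-22 + w))
B(L, √(10 + c))*(-1*151) = (2*√(10 + 7)*(-22 - 24))*(-1*151) = (2*√17*(-46))*(-151) = -92*√17*(-151) = 13892*√17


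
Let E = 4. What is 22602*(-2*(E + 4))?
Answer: -361632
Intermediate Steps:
22602*(-2*(E + 4)) = 22602*(-2*(4 + 4)) = 22602*(-2*8) = 22602*(-16) = -361632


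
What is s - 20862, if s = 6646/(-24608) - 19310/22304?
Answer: -89459958141/4287944 ≈ -20863.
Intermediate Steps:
s = -4870413/4287944 (s = 6646*(-1/24608) - 19310*1/22304 = -3323/12304 - 9655/11152 = -4870413/4287944 ≈ -1.1358)
s - 20862 = -4870413/4287944 - 20862 = -89459958141/4287944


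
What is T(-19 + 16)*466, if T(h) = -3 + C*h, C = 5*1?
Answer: -8388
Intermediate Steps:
C = 5
T(h) = -3 + 5*h
T(-19 + 16)*466 = (-3 + 5*(-19 + 16))*466 = (-3 + 5*(-3))*466 = (-3 - 15)*466 = -18*466 = -8388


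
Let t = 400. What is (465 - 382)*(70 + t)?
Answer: 39010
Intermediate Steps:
(465 - 382)*(70 + t) = (465 - 382)*(70 + 400) = 83*470 = 39010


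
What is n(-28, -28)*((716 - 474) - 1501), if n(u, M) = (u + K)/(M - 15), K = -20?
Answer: -60432/43 ≈ -1405.4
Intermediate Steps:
n(u, M) = (-20 + u)/(-15 + M) (n(u, M) = (u - 20)/(M - 15) = (-20 + u)/(-15 + M))
n(-28, -28)*((716 - 474) - 1501) = ((-20 - 28)/(-15 - 28))*((716 - 474) - 1501) = (-48/(-43))*(242 - 1501) = -1/43*(-48)*(-1259) = (48/43)*(-1259) = -60432/43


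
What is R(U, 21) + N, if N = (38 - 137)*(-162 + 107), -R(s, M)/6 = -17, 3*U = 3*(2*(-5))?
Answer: 5547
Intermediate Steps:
U = -10 (U = (3*(2*(-5)))/3 = (3*(-10))/3 = (1/3)*(-30) = -10)
R(s, M) = 102 (R(s, M) = -6*(-17) = 102)
N = 5445 (N = -99*(-55) = 5445)
R(U, 21) + N = 102 + 5445 = 5547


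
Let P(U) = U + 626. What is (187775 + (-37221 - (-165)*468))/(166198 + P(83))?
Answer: 227774/166907 ≈ 1.3647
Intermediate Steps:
P(U) = 626 + U
(187775 + (-37221 - (-165)*468))/(166198 + P(83)) = (187775 + (-37221 - (-165)*468))/(166198 + (626 + 83)) = (187775 + (-37221 - 1*(-77220)))/(166198 + 709) = (187775 + (-37221 + 77220))/166907 = (187775 + 39999)*(1/166907) = 227774*(1/166907) = 227774/166907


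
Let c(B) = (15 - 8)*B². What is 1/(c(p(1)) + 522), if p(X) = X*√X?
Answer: 1/529 ≈ 0.0018904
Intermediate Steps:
p(X) = X^(3/2)
c(B) = 7*B²
1/(c(p(1)) + 522) = 1/(7*(1^(3/2))² + 522) = 1/(7*1² + 522) = 1/(7*1 + 522) = 1/(7 + 522) = 1/529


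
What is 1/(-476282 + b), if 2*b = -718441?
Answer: -2/1671005 ≈ -1.1969e-6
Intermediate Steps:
b = -718441/2 (b = (1/2)*(-718441) = -718441/2 ≈ -3.5922e+5)
1/(-476282 + b) = 1/(-476282 - 718441/2) = 1/(-1671005/2) = -2/1671005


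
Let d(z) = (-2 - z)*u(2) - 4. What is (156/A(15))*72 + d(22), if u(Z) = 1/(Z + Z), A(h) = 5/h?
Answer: 33686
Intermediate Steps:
u(Z) = 1/(2*Z)
d(z) = -9/2 - z/4 (d(z) = (-2 - z)*((½)/2) - 4 = (-2 - z)*((½)*(½)) - 4 = (-2 - z)*(¼) - 4 = (-½ - z/4) - 4 = -9/2 - z/4)
(156/A(15))*72 + d(22) = (156/((5/15)))*72 + (-9/2 - ¼*22) = (156/((5*(1/15))))*72 + (-9/2 - 11/2) = (156/(⅓))*72 - 10 = (156*3)*72 - 10 = 468*72 - 10 = 33696 - 10 = 33686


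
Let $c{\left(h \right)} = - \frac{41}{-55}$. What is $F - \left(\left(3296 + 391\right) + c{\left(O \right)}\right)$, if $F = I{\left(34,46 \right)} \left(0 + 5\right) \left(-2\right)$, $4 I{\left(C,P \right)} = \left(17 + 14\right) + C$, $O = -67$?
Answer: $- \frac{423527}{110} \approx -3850.2$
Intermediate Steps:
$I{\left(C,P \right)} = \frac{31}{4} + \frac{C}{4}$ ($I{\left(C,P \right)} = \frac{\left(17 + 14\right) + C}{4} = \frac{31 + C}{4} = \frac{31}{4} + \frac{C}{4}$)
$c{\left(h \right)} = \frac{41}{55}$ ($c{\left(h \right)} = \left(-41\right) \left(- \frac{1}{55}\right) = \frac{41}{55}$)
$F = - \frac{325}{2}$ ($F = \left(\frac{31}{4} + \frac{1}{4} \cdot 34\right) \left(0 + 5\right) \left(-2\right) = \left(\frac{31}{4} + \frac{17}{2}\right) 5 \left(-2\right) = \frac{65}{4} \left(-10\right) = - \frac{325}{2} \approx -162.5$)
$F - \left(\left(3296 + 391\right) + c{\left(O \right)}\right) = - \frac{325}{2} - \left(\left(3296 + 391\right) + \frac{41}{55}\right) = - \frac{325}{2} - \left(3687 + \frac{41}{55}\right) = - \frac{325}{2} - \frac{202826}{55} = - \frac{423527}{110}$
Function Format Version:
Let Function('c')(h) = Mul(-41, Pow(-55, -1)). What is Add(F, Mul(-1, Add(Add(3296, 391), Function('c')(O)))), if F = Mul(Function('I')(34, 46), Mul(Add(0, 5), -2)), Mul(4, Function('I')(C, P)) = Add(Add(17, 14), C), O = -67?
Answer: Rational(-423527, 110) ≈ -3850.2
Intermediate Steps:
Function('I')(C, P) = Add(Rational(31, 4), Mul(Rational(1, 4), C)) (Function('I')(C, P) = Mul(Rational(1, 4), Add(Add(17, 14), C)) = Mul(Rational(1, 4), Add(31, C)) = Add(Rational(31, 4), Mul(Rational(1, 4), C)))
Function('c')(h) = Rational(41, 55) (Function('c')(h) = Mul(-41, Rational(-1, 55)) = Rational(41, 55))
F = Rational(-325, 2) (F = Mul(Add(Rational(31, 4), Mul(Rational(1, 4), 34)), Mul(Add(0, 5), -2)) = Mul(Add(Rational(31, 4), Rational(17, 2)), Mul(5, -2)) = Mul(Rational(65, 4), -10) = Rational(-325, 2) ≈ -162.50)
Add(F, Mul(-1, Add(Add(3296, 391), Function('c')(O)))) = Add(Rational(-325, 2), Mul(-1, Add(Add(3296, 391), Rational(41, 55)))) = Add(Rational(-325, 2), Mul(-1, Add(3687, Rational(41, 55)))) = Add(Rational(-325, 2), Mul(-1, Rational(202826, 55))) = Add(Rational(-325, 2), Rational(-202826, 55)) = Rational(-423527, 110)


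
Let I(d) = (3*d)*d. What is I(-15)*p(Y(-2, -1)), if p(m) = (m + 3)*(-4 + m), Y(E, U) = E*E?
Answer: 0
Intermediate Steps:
Y(E, U) = E²
p(m) = (-4 + m)*(3 + m) (p(m) = (3 + m)*(-4 + m) = (-4 + m)*(3 + m))
I(d) = 3*d²
I(-15)*p(Y(-2, -1)) = (3*(-15)²)*(-12 + ((-2)²)² - 1*(-2)²) = (3*225)*(-12 + 4² - 1*4) = 675*(-12 + 16 - 4) = 675*0 = 0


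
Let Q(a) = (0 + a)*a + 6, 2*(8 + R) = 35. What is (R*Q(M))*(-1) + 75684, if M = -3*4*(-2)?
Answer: 70155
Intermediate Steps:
R = 19/2 (R = -8 + (½)*35 = -8 + 35/2 = 19/2 ≈ 9.5000)
M = 24 (M = -12*(-2) = -1*(-24) = 24)
Q(a) = 6 + a² (Q(a) = a*a + 6 = a² + 6 = 6 + a²)
(R*Q(M))*(-1) + 75684 = (19*(6 + 24²)/2)*(-1) + 75684 = (19*(6 + 576)/2)*(-1) + 75684 = ((19/2)*582)*(-1) + 75684 = 5529*(-1) + 75684 = -5529 + 75684 = 70155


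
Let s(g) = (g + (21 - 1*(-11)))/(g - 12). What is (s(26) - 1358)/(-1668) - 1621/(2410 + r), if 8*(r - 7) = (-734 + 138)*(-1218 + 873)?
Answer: 165041137/218882188 ≈ 0.75402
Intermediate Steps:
r = 51419/2 (r = 7 + ((-734 + 138)*(-1218 + 873))/8 = 7 + (-596*(-345))/8 = 7 + (⅛)*205620 = 7 + 51405/2 = 51419/2 ≈ 25710.)
s(g) = (32 + g)/(-12 + g) (s(g) = (g + (21 + 11))/(-12 + g) = (g + 32)/(-12 + g) = (32 + g)/(-12 + g))
(s(26) - 1358)/(-1668) - 1621/(2410 + r) = ((32 + 26)/(-12 + 26) - 1358)/(-1668) - 1621/(2410 + 51419/2) = (58/14 - 1358)*(-1/1668) - 1621/56239/2 = ((1/14)*58 - 1358)*(-1/1668) - 1621*2/56239 = (29/7 - 1358)*(-1/1668) - 3242/56239 = -9477/7*(-1/1668) - 3242/56239 = 3159/3892 - 3242/56239 = 165041137/218882188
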